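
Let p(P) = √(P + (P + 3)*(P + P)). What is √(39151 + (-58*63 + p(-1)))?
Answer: √(35497 + I*√5) ≈ 188.41 + 0.0059*I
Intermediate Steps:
p(P) = √(P + 2*P*(3 + P)) (p(P) = √(P + (3 + P)*(2*P)) = √(P + 2*P*(3 + P)))
√(39151 + (-58*63 + p(-1))) = √(39151 + (-58*63 + √(-(7 + 2*(-1))))) = √(39151 + (-3654 + √(-(7 - 2)))) = √(39151 + (-3654 + √(-1*5))) = √(39151 + (-3654 + √(-5))) = √(39151 + (-3654 + I*√5)) = √(35497 + I*√5)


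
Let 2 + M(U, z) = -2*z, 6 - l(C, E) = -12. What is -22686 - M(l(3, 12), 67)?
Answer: -22550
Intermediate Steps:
l(C, E) = 18 (l(C, E) = 6 - 1*(-12) = 6 + 12 = 18)
M(U, z) = -2 - 2*z
-22686 - M(l(3, 12), 67) = -22686 - (-2 - 2*67) = -22686 - (-2 - 134) = -22686 - 1*(-136) = -22686 + 136 = -22550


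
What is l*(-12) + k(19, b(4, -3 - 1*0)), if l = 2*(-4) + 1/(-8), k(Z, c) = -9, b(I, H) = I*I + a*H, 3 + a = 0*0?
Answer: 177/2 ≈ 88.500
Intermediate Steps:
a = -3 (a = -3 + 0*0 = -3 + 0 = -3)
b(I, H) = I**2 - 3*H (b(I, H) = I*I - 3*H = I**2 - 3*H)
l = -65/8 (l = -8 + 1*(-1/8) = -8 - 1/8 = -65/8 ≈ -8.1250)
l*(-12) + k(19, b(4, -3 - 1*0)) = -65/8*(-12) - 9 = 195/2 - 9 = 177/2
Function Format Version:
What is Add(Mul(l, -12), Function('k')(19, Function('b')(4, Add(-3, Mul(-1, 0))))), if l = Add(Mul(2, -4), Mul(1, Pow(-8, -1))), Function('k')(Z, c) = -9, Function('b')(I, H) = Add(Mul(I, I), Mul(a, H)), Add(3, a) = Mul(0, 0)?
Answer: Rational(177, 2) ≈ 88.500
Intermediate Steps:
a = -3 (a = Add(-3, Mul(0, 0)) = Add(-3, 0) = -3)
Function('b')(I, H) = Add(Pow(I, 2), Mul(-3, H)) (Function('b')(I, H) = Add(Mul(I, I), Mul(-3, H)) = Add(Pow(I, 2), Mul(-3, H)))
l = Rational(-65, 8) (l = Add(-8, Mul(1, Rational(-1, 8))) = Add(-8, Rational(-1, 8)) = Rational(-65, 8) ≈ -8.1250)
Add(Mul(l, -12), Function('k')(19, Function('b')(4, Add(-3, Mul(-1, 0))))) = Add(Mul(Rational(-65, 8), -12), -9) = Add(Rational(195, 2), -9) = Rational(177, 2)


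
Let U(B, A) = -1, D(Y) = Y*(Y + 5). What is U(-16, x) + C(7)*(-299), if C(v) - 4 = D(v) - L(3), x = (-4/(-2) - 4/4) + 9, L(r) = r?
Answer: -25416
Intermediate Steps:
x = 10 (x = (-4*(-1/2) - 4*1/4) + 9 = (2 - 1) + 9 = 1 + 9 = 10)
D(Y) = Y*(5 + Y)
C(v) = 1 + v*(5 + v) (C(v) = 4 + (v*(5 + v) - 1*3) = 4 + (v*(5 + v) - 3) = 4 + (-3 + v*(5 + v)) = 1 + v*(5 + v))
U(-16, x) + C(7)*(-299) = -1 + (1 + 7*(5 + 7))*(-299) = -1 + (1 + 7*12)*(-299) = -1 + (1 + 84)*(-299) = -1 + 85*(-299) = -1 - 25415 = -25416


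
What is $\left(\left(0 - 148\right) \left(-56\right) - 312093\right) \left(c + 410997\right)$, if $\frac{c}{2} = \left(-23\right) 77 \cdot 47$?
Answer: $-74287310015$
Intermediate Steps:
$c = -166474$ ($c = 2 \left(-23\right) 77 \cdot 47 = 2 \left(\left(-1771\right) 47\right) = 2 \left(-83237\right) = -166474$)
$\left(\left(0 - 148\right) \left(-56\right) - 312093\right) \left(c + 410997\right) = \left(\left(0 - 148\right) \left(-56\right) - 312093\right) \left(-166474 + 410997\right) = \left(\left(-148\right) \left(-56\right) - 312093\right) 244523 = \left(8288 - 312093\right) 244523 = \left(-303805\right) 244523 = -74287310015$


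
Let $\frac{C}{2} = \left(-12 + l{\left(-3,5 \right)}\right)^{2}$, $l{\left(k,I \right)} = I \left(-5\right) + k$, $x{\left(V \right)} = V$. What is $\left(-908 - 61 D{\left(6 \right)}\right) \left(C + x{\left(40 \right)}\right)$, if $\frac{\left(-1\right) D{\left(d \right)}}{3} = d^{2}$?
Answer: $18403200$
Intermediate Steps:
$D{\left(d \right)} = - 3 d^{2}$
$l{\left(k,I \right)} = k - 5 I$ ($l{\left(k,I \right)} = - 5 I + k = k - 5 I$)
$C = 3200$ ($C = 2 \left(-12 - 28\right)^{2} = 2 \left(-40\right)^{2} = 2 \cdot 1600 = 3200$)
$\left(-908 - 61 D{\left(6 \right)}\right) \left(C + x{\left(40 \right)}\right) = \left(-908 - 61 \left(- 3 \cdot 6^{2}\right)\right) \left(3200 + 40\right) = \left(-908 - 61 \left(\left(-3\right) 36\right)\right) 3240 = \left(-908 - -6588\right) 3240 = \left(-908 + 6588\right) 3240 = 5680 \cdot 3240 = 18403200$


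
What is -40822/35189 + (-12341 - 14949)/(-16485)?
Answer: 8210204/16574019 ≈ 0.49537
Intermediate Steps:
-40822/35189 + (-12341 - 14949)/(-16485) = -40822*1/35189 - 27290*(-1/16485) = -40822/35189 + 5458/3297 = 8210204/16574019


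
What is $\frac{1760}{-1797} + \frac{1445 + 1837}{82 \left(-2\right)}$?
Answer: $- \frac{3093197}{147354} \approx -20.992$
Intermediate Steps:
$\frac{1760}{-1797} + \frac{1445 + 1837}{82 \left(-2\right)} = 1760 \left(- \frac{1}{1797}\right) + \frac{3282}{-164} = - \frac{1760}{1797} + 3282 \left(- \frac{1}{164}\right) = - \frac{1760}{1797} - \frac{1641}{82} = - \frac{3093197}{147354}$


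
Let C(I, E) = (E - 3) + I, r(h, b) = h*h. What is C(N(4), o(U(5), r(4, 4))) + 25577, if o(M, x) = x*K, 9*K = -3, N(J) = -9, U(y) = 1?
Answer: 76679/3 ≈ 25560.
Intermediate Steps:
r(h, b) = h**2
K = -1/3 (K = (1/9)*(-3) = -1/3 ≈ -0.33333)
o(M, x) = -x/3 (o(M, x) = x*(-1/3) = -x/3)
C(I, E) = -3 + E + I (C(I, E) = (-3 + E) + I = -3 + E + I)
C(N(4), o(U(5), r(4, 4))) + 25577 = (-3 - 1/3*4**2 - 9) + 25577 = (-3 - 1/3*16 - 9) + 25577 = (-3 - 16/3 - 9) + 25577 = -52/3 + 25577 = 76679/3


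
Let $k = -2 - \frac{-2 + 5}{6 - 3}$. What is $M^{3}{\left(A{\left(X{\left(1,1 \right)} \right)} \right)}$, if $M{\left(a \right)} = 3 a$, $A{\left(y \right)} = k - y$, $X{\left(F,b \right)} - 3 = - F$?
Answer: $-3375$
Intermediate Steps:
$X{\left(F,b \right)} = 3 - F$
$k = -3$ ($k = -2 - \frac{3}{3} = -2 - 3 \cdot \frac{1}{3} = -2 - 1 = -3$)
$A{\left(y \right)} = -3 - y$
$M^{3}{\left(A{\left(X{\left(1,1 \right)} \right)} \right)} = \left(3 \left(-3 - \left(3 - 1\right)\right)\right)^{3} = \left(3 \left(-3 - 2\right)\right)^{3} = \left(3 \left(-5\right)\right)^{3} = \left(-15\right)^{3} = -3375$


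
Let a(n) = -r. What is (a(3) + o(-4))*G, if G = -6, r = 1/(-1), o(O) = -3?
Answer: 12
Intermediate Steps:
r = -1
a(n) = 1 (a(n) = -1*(-1) = 1)
(a(3) + o(-4))*G = (1 - 3)*(-6) = -2*(-6) = 12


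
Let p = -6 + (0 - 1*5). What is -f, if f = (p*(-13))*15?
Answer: -2145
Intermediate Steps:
p = -11 (p = -6 + (0 - 5) = -6 - 5 = -11)
f = 2145 (f = -11*(-13)*15 = 143*15 = 2145)
-f = -1*2145 = -2145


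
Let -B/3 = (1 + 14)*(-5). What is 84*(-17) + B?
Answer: -1203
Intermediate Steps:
B = 225 (B = -3*(1 + 14)*(-5) = -45*(-5) = -3*(-75) = 225)
84*(-17) + B = 84*(-17) + 225 = -1428 + 225 = -1203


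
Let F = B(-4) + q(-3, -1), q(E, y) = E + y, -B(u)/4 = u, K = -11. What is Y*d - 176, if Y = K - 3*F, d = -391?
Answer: 18201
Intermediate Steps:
B(u) = -4*u
F = 12 (F = -4*(-4) + (-3 - 1) = 16 - 4 = 12)
Y = -47 (Y = -11 - 3*12 = -11 - 36 = -47)
Y*d - 176 = -47*(-391) - 176 = 18377 - 176 = 18201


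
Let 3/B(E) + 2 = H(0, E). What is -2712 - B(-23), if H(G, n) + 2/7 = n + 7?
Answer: -347115/128 ≈ -2711.8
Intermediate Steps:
H(G, n) = 47/7 + n (H(G, n) = -2/7 + (n + 7) = -2/7 + (7 + n) = 47/7 + n)
B(E) = 3/(33/7 + E) (B(E) = 3/(-2 + (47/7 + E)) = 3/(33/7 + E))
-2712 - B(-23) = -2712 - 21/(33 + 7*(-23)) = -2712 - 21/(33 - 161) = -2712 - 21/(-128) = -2712 - 21*(-1)/128 = -2712 - 1*(-21/128) = -2712 + 21/128 = -347115/128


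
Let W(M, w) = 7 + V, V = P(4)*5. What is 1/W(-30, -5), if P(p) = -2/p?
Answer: 2/9 ≈ 0.22222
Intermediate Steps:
V = -5/2 (V = -2/4*5 = -2*1/4*5 = -1/2*5 = -5/2 ≈ -2.5000)
W(M, w) = 9/2 (W(M, w) = 7 - 5/2 = 9/2)
1/W(-30, -5) = 1/(9/2) = 2/9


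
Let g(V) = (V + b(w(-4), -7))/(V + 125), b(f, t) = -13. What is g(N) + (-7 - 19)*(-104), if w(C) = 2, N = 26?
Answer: 408317/151 ≈ 2704.1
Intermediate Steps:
g(V) = (-13 + V)/(125 + V) (g(V) = (V - 13)/(V + 125) = (-13 + V)/(125 + V))
g(N) + (-7 - 19)*(-104) = (-13 + 26)/(125 + 26) + (-7 - 19)*(-104) = 13/151 - 26*(-104) = (1/151)*13 + 2704 = 13/151 + 2704 = 408317/151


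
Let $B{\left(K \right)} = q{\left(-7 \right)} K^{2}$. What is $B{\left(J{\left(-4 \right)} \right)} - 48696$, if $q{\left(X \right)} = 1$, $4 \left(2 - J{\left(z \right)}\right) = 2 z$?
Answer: $-48680$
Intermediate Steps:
$J{\left(z \right)} = 2 - \frac{z}{2}$ ($J{\left(z \right)} = 2 - \frac{2 z}{4} = 2 - \frac{z}{2}$)
$B{\left(K \right)} = K^{2}$ ($B{\left(K \right)} = 1 K^{2} = K^{2}$)
$B{\left(J{\left(-4 \right)} \right)} - 48696 = \left(2 - -2\right)^{2} - 48696 = \left(2 + 2\right)^{2} - 48696 = 4^{2} - 48696 = 16 - 48696 = -48680$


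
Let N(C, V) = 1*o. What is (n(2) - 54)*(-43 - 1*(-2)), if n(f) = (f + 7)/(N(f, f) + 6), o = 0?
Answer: 4305/2 ≈ 2152.5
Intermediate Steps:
N(C, V) = 0 (N(C, V) = 1*0 = 0)
n(f) = 7/6 + f/6 (n(f) = (f + 7)/(0 + 6) = (7 + f)/6 = (7 + f)*(1/6) = 7/6 + f/6)
(n(2) - 54)*(-43 - 1*(-2)) = ((7/6 + (1/6)*2) - 54)*(-43 - 1*(-2)) = ((7/6 + 1/3) - 54)*(-43 + 2) = (3/2 - 54)*(-41) = -105/2*(-41) = 4305/2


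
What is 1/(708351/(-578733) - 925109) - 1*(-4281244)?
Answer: 2015956901212867/470881104 ≈ 4.2812e+6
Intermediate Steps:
1/(708351/(-578733) - 925109) - 1*(-4281244) = 1/(708351*(-1/578733) - 925109) + 4281244 = 1/(-623/509 - 925109) + 4281244 = 1/(-470881104/509) + 4281244 = -509/470881104 + 4281244 = 2015956901212867/470881104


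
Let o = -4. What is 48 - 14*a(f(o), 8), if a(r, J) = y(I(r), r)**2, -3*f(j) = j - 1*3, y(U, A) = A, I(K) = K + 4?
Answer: -254/9 ≈ -28.222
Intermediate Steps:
I(K) = 4 + K
f(j) = 1 - j/3 (f(j) = -(j - 1*3)/3 = -(j - 3)/3 = -(-3 + j)/3 = 1 - j/3)
a(r, J) = r**2
48 - 14*a(f(o), 8) = 48 - 14*(1 - 1/3*(-4))**2 = 48 - 14*(1 + 4/3)**2 = 48 - 14*(7/3)**2 = 48 - 14*49/9 = 48 - 686/9 = -254/9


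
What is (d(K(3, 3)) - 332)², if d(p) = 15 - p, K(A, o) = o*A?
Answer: 106276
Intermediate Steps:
K(A, o) = A*o
(d(K(3, 3)) - 332)² = ((15 - 3*3) - 332)² = ((15 - 1*9) - 332)² = ((15 - 9) - 332)² = (6 - 332)² = (-326)² = 106276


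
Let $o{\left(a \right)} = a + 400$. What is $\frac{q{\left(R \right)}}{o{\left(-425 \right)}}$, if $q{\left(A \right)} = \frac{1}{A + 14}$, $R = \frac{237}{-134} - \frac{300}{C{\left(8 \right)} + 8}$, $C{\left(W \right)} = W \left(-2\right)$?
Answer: $- \frac{67}{83300} \approx -0.00080432$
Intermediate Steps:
$C{\left(W \right)} = - 2 W$
$o{\left(a \right)} = 400 + a$
$R = \frac{2394}{67}$ ($R = \frac{237}{-134} - \frac{300}{\left(-2\right) 8 + 8} = 237 \left(- \frac{1}{134}\right) - \frac{300}{-16 + 8} = - \frac{237}{134} - \frac{300}{-8} = - \frac{237}{134} - - \frac{75}{2} = - \frac{237}{134} + \frac{75}{2} = \frac{2394}{67} \approx 35.731$)
$q{\left(A \right)} = \frac{1}{14 + A}$
$\frac{q{\left(R \right)}}{o{\left(-425 \right)}} = \frac{1}{\left(14 + \frac{2394}{67}\right) \left(400 - 425\right)} = \frac{1}{\frac{3332}{67} \left(-25\right)} = \frac{67}{3332} \left(- \frac{1}{25}\right) = - \frac{67}{83300}$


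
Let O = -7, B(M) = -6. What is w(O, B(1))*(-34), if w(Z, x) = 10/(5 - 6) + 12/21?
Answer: 2244/7 ≈ 320.57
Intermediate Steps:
w(Z, x) = -66/7 (w(Z, x) = 10/(-1) + 12*(1/21) = 10*(-1) + 4/7 = -10 + 4/7 = -66/7)
w(O, B(1))*(-34) = -66/7*(-34) = 2244/7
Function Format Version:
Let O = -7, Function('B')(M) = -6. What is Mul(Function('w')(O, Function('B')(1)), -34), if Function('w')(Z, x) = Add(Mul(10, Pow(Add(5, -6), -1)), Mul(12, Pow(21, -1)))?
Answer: Rational(2244, 7) ≈ 320.57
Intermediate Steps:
Function('w')(Z, x) = Rational(-66, 7) (Function('w')(Z, x) = Add(Mul(10, Pow(-1, -1)), Mul(12, Rational(1, 21))) = Add(Mul(10, -1), Rational(4, 7)) = Add(-10, Rational(4, 7)) = Rational(-66, 7))
Mul(Function('w')(O, Function('B')(1)), -34) = Mul(Rational(-66, 7), -34) = Rational(2244, 7)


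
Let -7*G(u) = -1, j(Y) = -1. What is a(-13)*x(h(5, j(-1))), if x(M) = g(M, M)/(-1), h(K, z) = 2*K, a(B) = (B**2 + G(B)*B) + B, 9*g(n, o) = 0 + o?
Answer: -10790/63 ≈ -171.27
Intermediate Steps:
G(u) = 1/7 (G(u) = -1/7*(-1) = 1/7)
g(n, o) = o/9 (g(n, o) = (0 + o)/9 = o/9)
a(B) = B**2 + 8*B/7 (a(B) = (B**2 + B/7) + B = B**2 + 8*B/7)
x(M) = -M/9 (x(M) = (M/9)/(-1) = (M/9)*(-1) = -M/9)
a(-13)*x(h(5, j(-1))) = ((1/7)*(-13)*(8 + 7*(-13)))*(-2*5/9) = ((1/7)*(-13)*(8 - 91))*(-1/9*10) = ((1/7)*(-13)*(-83))*(-10/9) = (1079/7)*(-10/9) = -10790/63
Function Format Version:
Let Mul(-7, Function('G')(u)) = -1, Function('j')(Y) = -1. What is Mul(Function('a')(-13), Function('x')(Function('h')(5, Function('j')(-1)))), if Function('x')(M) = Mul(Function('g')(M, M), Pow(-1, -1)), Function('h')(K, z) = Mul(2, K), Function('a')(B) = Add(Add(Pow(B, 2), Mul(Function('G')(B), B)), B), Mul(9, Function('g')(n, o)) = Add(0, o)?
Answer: Rational(-10790, 63) ≈ -171.27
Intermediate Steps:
Function('G')(u) = Rational(1, 7) (Function('G')(u) = Mul(Rational(-1, 7), -1) = Rational(1, 7))
Function('g')(n, o) = Mul(Rational(1, 9), o) (Function('g')(n, o) = Mul(Rational(1, 9), Add(0, o)) = Mul(Rational(1, 9), o))
Function('a')(B) = Add(Pow(B, 2), Mul(Rational(8, 7), B)) (Function('a')(B) = Add(Add(Pow(B, 2), Mul(Rational(1, 7), B)), B) = Add(Pow(B, 2), Mul(Rational(8, 7), B)))
Function('x')(M) = Mul(Rational(-1, 9), M) (Function('x')(M) = Mul(Mul(Rational(1, 9), M), Pow(-1, -1)) = Mul(Mul(Rational(1, 9), M), -1) = Mul(Rational(-1, 9), M))
Mul(Function('a')(-13), Function('x')(Function('h')(5, Function('j')(-1)))) = Mul(Mul(Rational(1, 7), -13, Add(8, Mul(7, -13))), Mul(Rational(-1, 9), Mul(2, 5))) = Mul(Mul(Rational(1, 7), -13, Add(8, -91)), Mul(Rational(-1, 9), 10)) = Mul(Mul(Rational(1, 7), -13, -83), Rational(-10, 9)) = Mul(Rational(1079, 7), Rational(-10, 9)) = Rational(-10790, 63)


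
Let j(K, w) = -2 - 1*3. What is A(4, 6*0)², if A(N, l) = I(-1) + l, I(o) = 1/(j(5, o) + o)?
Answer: 1/36 ≈ 0.027778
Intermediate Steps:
j(K, w) = -5 (j(K, w) = -2 - 3 = -5)
I(o) = 1/(-5 + o)
A(N, l) = -⅙ + l (A(N, l) = 1/(-5 - 1) + l = 1/(-6) + l = -⅙ + l)
A(4, 6*0)² = (-⅙ + 6*0)² = (-⅙ + 0)² = (-⅙)² = 1/36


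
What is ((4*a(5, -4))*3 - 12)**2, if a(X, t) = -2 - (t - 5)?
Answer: 5184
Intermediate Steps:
a(X, t) = 3 - t (a(X, t) = -2 - (-5 + t) = -2 + (5 - t) = 3 - t)
((4*a(5, -4))*3 - 12)**2 = ((4*(3 - 1*(-4)))*3 - 12)**2 = ((4*(3 + 4))*3 - 12)**2 = ((4*7)*3 - 12)**2 = (28*3 - 12)**2 = (84 - 12)**2 = 72**2 = 5184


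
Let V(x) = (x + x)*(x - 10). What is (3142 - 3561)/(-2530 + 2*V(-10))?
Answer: 419/1730 ≈ 0.24220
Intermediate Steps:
V(x) = 2*x*(-10 + x) (V(x) = (2*x)*(-10 + x) = 2*x*(-10 + x))
(3142 - 3561)/(-2530 + 2*V(-10)) = (3142 - 3561)/(-2530 + 2*(2*(-10)*(-10 - 10))) = -419/(-2530 + 2*(2*(-10)*(-20))) = -419/(-2530 + 2*400) = -419/(-2530 + 800) = -419/(-1730) = -419*(-1/1730) = 419/1730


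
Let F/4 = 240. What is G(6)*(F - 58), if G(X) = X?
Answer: 5412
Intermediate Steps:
F = 960 (F = 4*240 = 960)
G(6)*(F - 58) = 6*(960 - 58) = 6*902 = 5412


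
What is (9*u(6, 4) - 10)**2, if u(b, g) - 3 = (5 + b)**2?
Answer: 1223236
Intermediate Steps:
u(b, g) = 3 + (5 + b)**2
(9*u(6, 4) - 10)**2 = (9*(3 + (5 + 6)**2) - 10)**2 = (9*(3 + 11**2) - 10)**2 = (9*(3 + 121) - 10)**2 = (9*124 - 10)**2 = (1116 - 10)**2 = 1106**2 = 1223236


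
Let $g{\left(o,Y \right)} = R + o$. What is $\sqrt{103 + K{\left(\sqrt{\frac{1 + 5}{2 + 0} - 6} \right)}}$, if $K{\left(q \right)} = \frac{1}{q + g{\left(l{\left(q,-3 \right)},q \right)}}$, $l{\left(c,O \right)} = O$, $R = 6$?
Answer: $\sqrt{\frac{310 + 103 i \sqrt{3}}{3 + i \sqrt{3}}} \approx 10.161 - 0.0071 i$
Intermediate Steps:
$g{\left(o,Y \right)} = 6 + o$
$K{\left(q \right)} = \frac{1}{3 + q}$ ($K{\left(q \right)} = \frac{1}{q + \left(6 - 3\right)} = \frac{1}{q + 3} = \frac{1}{3 + q}$)
$\sqrt{103 + K{\left(\sqrt{\frac{1 + 5}{2 + 0} - 6} \right)}} = \sqrt{103 + \frac{1}{3 + \sqrt{\frac{1 + 5}{2 + 0} - 6}}} = \sqrt{103 + \frac{1}{3 + \sqrt{\frac{6}{2} - 6}}} = \sqrt{103 + \frac{1}{3 + \sqrt{6 \cdot \frac{1}{2} - 6}}} = \sqrt{103 + \frac{1}{3 + \sqrt{3 - 6}}} = \sqrt{103 + \frac{1}{3 + \sqrt{-3}}} = \sqrt{103 + \frac{1}{3 + i \sqrt{3}}}$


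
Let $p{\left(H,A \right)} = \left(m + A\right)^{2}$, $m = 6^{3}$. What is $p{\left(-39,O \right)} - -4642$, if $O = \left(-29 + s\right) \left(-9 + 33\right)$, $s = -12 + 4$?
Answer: $456226$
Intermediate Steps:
$s = -8$
$m = 216$
$O = -888$ ($O = \left(-29 - 8\right) \left(-9 + 33\right) = \left(-37\right) 24 = -888$)
$p{\left(H,A \right)} = \left(216 + A\right)^{2}$
$p{\left(-39,O \right)} - -4642 = \left(216 - 888\right)^{2} - -4642 = \left(-672\right)^{2} + 4642 = 451584 + 4642 = 456226$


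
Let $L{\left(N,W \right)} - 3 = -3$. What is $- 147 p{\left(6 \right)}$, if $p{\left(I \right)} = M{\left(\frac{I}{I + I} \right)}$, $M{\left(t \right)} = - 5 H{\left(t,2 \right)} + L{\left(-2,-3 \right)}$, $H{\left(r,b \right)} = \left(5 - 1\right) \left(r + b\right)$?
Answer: $7350$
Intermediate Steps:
$L{\left(N,W \right)} = 0$ ($L{\left(N,W \right)} = 3 - 3 = 0$)
$H{\left(r,b \right)} = 4 b + 4 r$ ($H{\left(r,b \right)} = 4 \left(b + r\right) = 4 b + 4 r$)
$M{\left(t \right)} = -40 - 20 t$ ($M{\left(t \right)} = - 5 \left(4 \cdot 2 + 4 t\right) + 0 = - 5 \left(8 + 4 t\right) + 0 = \left(-40 - 20 t\right) + 0 = -40 - 20 t$)
$p{\left(I \right)} = -50$ ($p{\left(I \right)} = -40 - 20 \frac{I}{I + I} = -40 - 20 \frac{I}{2 I} = -40 - 20 \frac{1}{2 I} I = -40 - 10 = -50$)
$- 147 p{\left(6 \right)} = \left(-147\right) \left(-50\right) = 7350$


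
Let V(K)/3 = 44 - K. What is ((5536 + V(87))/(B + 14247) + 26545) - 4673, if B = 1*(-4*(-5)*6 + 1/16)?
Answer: 5027868768/229873 ≈ 21872.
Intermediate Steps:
V(K) = 132 - 3*K (V(K) = 3*(44 - K) = 132 - 3*K)
B = 1921/16 (B = 1*(20*6 + 1/16) = 1*(120 + 1/16) = 1*(1921/16) = 1921/16 ≈ 120.06)
((5536 + V(87))/(B + 14247) + 26545) - 4673 = ((5536 + (132 - 3*87))/(1921/16 + 14247) + 26545) - 4673 = ((5536 + (132 - 261))/(229873/16) + 26545) - 4673 = ((5536 - 129)*(16/229873) + 26545) - 4673 = (5407*(16/229873) + 26545) - 4673 = (86512/229873 + 26545) - 4673 = 6102065297/229873 - 4673 = 5027868768/229873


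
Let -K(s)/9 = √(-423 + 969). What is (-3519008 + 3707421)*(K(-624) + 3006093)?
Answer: 566387000409 - 1695717*√546 ≈ 5.6635e+11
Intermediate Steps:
K(s) = -9*√546 (K(s) = -9*√(-423 + 969) = -9*√546)
(-3519008 + 3707421)*(K(-624) + 3006093) = (-3519008 + 3707421)*(-9*√546 + 3006093) = 188413*(3006093 - 9*√546) = 566387000409 - 1695717*√546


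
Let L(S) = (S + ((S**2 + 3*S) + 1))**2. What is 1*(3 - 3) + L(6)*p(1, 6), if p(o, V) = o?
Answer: 3721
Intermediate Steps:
L(S) = (1 + S**2 + 4*S)**2 (L(S) = (S + (1 + S**2 + 3*S))**2 = (1 + S**2 + 4*S)**2)
1*(3 - 3) + L(6)*p(1, 6) = 1*(3 - 3) + (1 + 6**2 + 4*6)**2*1 = 1*0 + (1 + 36 + 24)**2*1 = 0 + 61**2*1 = 0 + 3721*1 = 0 + 3721 = 3721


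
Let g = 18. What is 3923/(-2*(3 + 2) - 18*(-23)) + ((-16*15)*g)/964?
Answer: 509123/97364 ≈ 5.2291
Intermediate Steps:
3923/(-2*(3 + 2) - 18*(-23)) + ((-16*15)*g)/964 = 3923/(-2*(3 + 2) - 18*(-23)) + (-16*15*18)/964 = 3923/(-2*5 + 414) - 240*18*(1/964) = 3923/(-10 + 414) - 4320*1/964 = 3923/404 - 1080/241 = 509123/97364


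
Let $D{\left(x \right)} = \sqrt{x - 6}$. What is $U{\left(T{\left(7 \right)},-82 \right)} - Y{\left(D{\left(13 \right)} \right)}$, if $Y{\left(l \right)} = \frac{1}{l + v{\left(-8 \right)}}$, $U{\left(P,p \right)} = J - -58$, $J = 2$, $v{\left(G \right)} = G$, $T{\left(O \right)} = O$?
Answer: $\frac{3428}{57} + \frac{\sqrt{7}}{57} \approx 60.187$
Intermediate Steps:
$D{\left(x \right)} = \sqrt{-6 + x}$
$U{\left(P,p \right)} = 60$ ($U{\left(P,p \right)} = 2 - -58 = 2 + 58 = 60$)
$Y{\left(l \right)} = \frac{1}{-8 + l}$ ($Y{\left(l \right)} = \frac{1}{l - 8} = \frac{1}{-8 + l}$)
$U{\left(T{\left(7 \right)},-82 \right)} - Y{\left(D{\left(13 \right)} \right)} = 60 - \frac{1}{-8 + \sqrt{-6 + 13}} = 60 - \frac{1}{-8 + \sqrt{7}}$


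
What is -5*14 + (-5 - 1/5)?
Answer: -376/5 ≈ -75.200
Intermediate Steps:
-5*14 + (-5 - 1/5) = -70 + (-5 - 1*⅕) = -70 + (-5 - ⅕) = -70 - 26/5 = -376/5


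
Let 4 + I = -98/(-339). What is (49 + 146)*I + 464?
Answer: -29338/113 ≈ -259.63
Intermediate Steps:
I = -1258/339 (I = -4 - 98/(-339) = -4 - 98*(-1/339) = -4 + 98/339 = -1258/339 ≈ -3.7109)
(49 + 146)*I + 464 = (49 + 146)*(-1258/339) + 464 = 195*(-1258/339) + 464 = -81770/113 + 464 = -29338/113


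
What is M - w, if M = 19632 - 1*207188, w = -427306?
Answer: 239750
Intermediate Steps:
M = -187556 (M = 19632 - 207188 = -187556)
M - w = -187556 - 1*(-427306) = -187556 + 427306 = 239750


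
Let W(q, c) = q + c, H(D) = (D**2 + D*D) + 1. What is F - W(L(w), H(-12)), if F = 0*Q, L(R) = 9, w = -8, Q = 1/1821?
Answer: -298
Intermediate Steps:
Q = 1/1821 ≈ 0.00054915
H(D) = 1 + 2*D**2 (H(D) = (D**2 + D**2) + 1 = 2*D**2 + 1 = 1 + 2*D**2)
W(q, c) = c + q
F = 0 (F = 0*(1/1821) = 0)
F - W(L(w), H(-12)) = 0 - ((1 + 2*(-12)**2) + 9) = 0 - ((1 + 2*144) + 9) = 0 - ((1 + 288) + 9) = 0 - (289 + 9) = 0 - 1*298 = 0 - 298 = -298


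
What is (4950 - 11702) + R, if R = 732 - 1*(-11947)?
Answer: 5927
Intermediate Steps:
R = 12679 (R = 732 + 11947 = 12679)
(4950 - 11702) + R = (4950 - 11702) + 12679 = -6752 + 12679 = 5927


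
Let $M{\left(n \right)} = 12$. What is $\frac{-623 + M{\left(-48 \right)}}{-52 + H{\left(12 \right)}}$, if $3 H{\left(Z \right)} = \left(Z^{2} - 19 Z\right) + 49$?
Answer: $\frac{1833}{191} \approx 9.5969$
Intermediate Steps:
$H{\left(Z \right)} = \frac{49}{3} - \frac{19 Z}{3} + \frac{Z^{2}}{3}$ ($H{\left(Z \right)} = \frac{\left(Z^{2} - 19 Z\right) + 49}{3} = \frac{49 + Z^{2} - 19 Z}{3} = \frac{49}{3} - \frac{19 Z}{3} + \frac{Z^{2}}{3}$)
$\frac{-623 + M{\left(-48 \right)}}{-52 + H{\left(12 \right)}} = \frac{-623 + 12}{-52 + \left(\frac{49}{3} - 76 + \frac{12^{2}}{3}\right)} = - \frac{611}{-52 + \left(\frac{49}{3} - 76 + \frac{1}{3} \cdot 144\right)} = - \frac{611}{-52 + \left(\frac{49}{3} - 76 + 48\right)} = - \frac{611}{-52 - \frac{35}{3}} = - \frac{611}{- \frac{191}{3}} = \left(-611\right) \left(- \frac{3}{191}\right) = \frac{1833}{191}$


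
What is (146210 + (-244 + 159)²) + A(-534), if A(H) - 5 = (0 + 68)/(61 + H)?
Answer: 72577052/473 ≈ 1.5344e+5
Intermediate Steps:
A(H) = 5 + 68/(61 + H) (A(H) = 5 + (0 + 68)/(61 + H) = 5 + 68/(61 + H))
(146210 + (-244 + 159)²) + A(-534) = (146210 + (-244 + 159)²) + (373 + 5*(-534))/(61 - 534) = (146210 + (-85)²) + (373 - 2670)/(-473) = (146210 + 7225) - 1/473*(-2297) = 153435 + 2297/473 = 72577052/473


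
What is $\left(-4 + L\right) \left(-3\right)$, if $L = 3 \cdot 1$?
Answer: $3$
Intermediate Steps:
$L = 3$
$\left(-4 + L\right) \left(-3\right) = \left(-4 + 3\right) \left(-3\right) = \left(-1\right) \left(-3\right) = 3$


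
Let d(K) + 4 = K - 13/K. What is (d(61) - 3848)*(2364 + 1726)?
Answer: -945869760/61 ≈ -1.5506e+7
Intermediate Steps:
d(K) = -4 + K - 13/K (d(K) = -4 + (K - 13/K) = -4 + K - 13/K)
(d(61) - 3848)*(2364 + 1726) = ((-4 + 61 - 13/61) - 3848)*(2364 + 1726) = ((-4 + 61 - 13*1/61) - 3848)*4090 = ((-4 + 61 - 13/61) - 3848)*4090 = (3464/61 - 3848)*4090 = -231264/61*4090 = -945869760/61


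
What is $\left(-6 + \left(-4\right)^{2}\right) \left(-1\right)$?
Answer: $-10$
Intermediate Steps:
$\left(-6 + \left(-4\right)^{2}\right) \left(-1\right) = \left(-6 + 16\right) \left(-1\right) = 10 \left(-1\right) = -10$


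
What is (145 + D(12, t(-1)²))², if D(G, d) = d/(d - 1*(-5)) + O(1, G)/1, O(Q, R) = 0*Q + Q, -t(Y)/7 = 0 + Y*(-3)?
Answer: 4297720249/198916 ≈ 21606.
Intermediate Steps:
t(Y) = 21*Y (t(Y) = -7*(0 + Y*(-3)) = -7*(0 - 3*Y) = -(-21)*Y = 21*Y)
O(Q, R) = Q (O(Q, R) = 0 + Q = Q)
D(G, d) = 1 + d/(5 + d) (D(G, d) = d/(d - 1*(-5)) + 1/1 = d/(d + 5) + 1*1 = d/(5 + d) + 1 = 1 + d/(5 + d))
(145 + D(12, t(-1)²))² = (145 + (5 + 2*(21*(-1))²)/(5 + (21*(-1))²))² = (145 + (5 + 2*(-21)²)/(5 + (-21)²))² = (145 + (5 + 2*441)/(5 + 441))² = (145 + (5 + 882)/446)² = (145 + (1/446)*887)² = (145 + 887/446)² = (65557/446)² = 4297720249/198916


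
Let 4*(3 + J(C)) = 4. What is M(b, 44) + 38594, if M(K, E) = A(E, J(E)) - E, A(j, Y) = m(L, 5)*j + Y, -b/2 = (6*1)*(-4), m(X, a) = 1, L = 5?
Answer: 38592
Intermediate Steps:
J(C) = -2 (J(C) = -3 + (1/4)*4 = -3 + 1 = -2)
b = 48 (b = -2*6*1*(-4) = -12*(-4) = -2*(-24) = 48)
A(j, Y) = Y + j (A(j, Y) = 1*j + Y = j + Y = Y + j)
M(K, E) = -2 (M(K, E) = (-2 + E) - E = -2)
M(b, 44) + 38594 = -2 + 38594 = 38592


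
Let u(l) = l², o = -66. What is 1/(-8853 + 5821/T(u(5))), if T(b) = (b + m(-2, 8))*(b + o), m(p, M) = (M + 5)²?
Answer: -7954/70422583 ≈ -0.00011295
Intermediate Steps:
m(p, M) = (5 + M)²
T(b) = (-66 + b)*(169 + b) (T(b) = (b + (5 + 8)²)*(b - 66) = (b + 13²)*(-66 + b) = (b + 169)*(-66 + b) = (169 + b)*(-66 + b) = (-66 + b)*(169 + b))
1/(-8853 + 5821/T(u(5))) = 1/(-8853 + 5821/(-11154 + (5²)² + 103*5²)) = 1/(-8853 + 5821/(-11154 + 25² + 103*25)) = 1/(-8853 + 5821/(-11154 + 625 + 2575)) = 1/(-8853 + 5821/(-7954)) = 1/(-8853 + 5821*(-1/7954)) = 1/(-8853 - 5821/7954) = 1/(-70422583/7954) = -7954/70422583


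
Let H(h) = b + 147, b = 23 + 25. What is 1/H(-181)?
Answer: 1/195 ≈ 0.0051282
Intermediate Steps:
b = 48
H(h) = 195 (H(h) = 48 + 147 = 195)
1/H(-181) = 1/195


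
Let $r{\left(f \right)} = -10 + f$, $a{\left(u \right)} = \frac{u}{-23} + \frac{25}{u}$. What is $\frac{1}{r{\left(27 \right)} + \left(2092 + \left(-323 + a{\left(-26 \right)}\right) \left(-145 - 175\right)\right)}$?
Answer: $\frac{299}{31519071} \approx 9.4863 \cdot 10^{-6}$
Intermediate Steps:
$a{\left(u \right)} = \frac{25}{u} - \frac{u}{23}$ ($a{\left(u \right)} = u \left(- \frac{1}{23}\right) + \frac{25}{u} = - \frac{u}{23} + \frac{25}{u} = \frac{25}{u} - \frac{u}{23}$)
$\frac{1}{r{\left(27 \right)} + \left(2092 + \left(-323 + a{\left(-26 \right)}\right) \left(-145 - 175\right)\right)} = \frac{1}{\left(-10 + 27\right) + \left(2092 + \left(-323 + \left(\frac{25}{-26} - - \frac{26}{23}\right)\right) \left(-145 - 175\right)\right)} = \frac{1}{17 + \left(2092 + \left(-323 + \left(25 \left(- \frac{1}{26}\right) + \frac{26}{23}\right)\right) \left(-320\right)\right)} = \frac{1}{17 + \left(2092 + \left(-323 + \left(- \frac{25}{26} + \frac{26}{23}\right)\right) \left(-320\right)\right)} = \frac{1}{17 + \left(2092 + \left(-323 + \frac{101}{598}\right) \left(-320\right)\right)} = \frac{1}{17 + \left(2092 - - \frac{30888480}{299}\right)} = \frac{1}{17 + \left(2092 + \frac{30888480}{299}\right)} = \frac{1}{17 + \frac{31513988}{299}} = \frac{1}{\frac{31519071}{299}} = \frac{299}{31519071}$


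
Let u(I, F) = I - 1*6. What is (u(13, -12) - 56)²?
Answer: 2401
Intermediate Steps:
u(I, F) = -6 + I (u(I, F) = I - 6 = -6 + I)
(u(13, -12) - 56)² = ((-6 + 13) - 56)² = (7 - 56)² = (-49)² = 2401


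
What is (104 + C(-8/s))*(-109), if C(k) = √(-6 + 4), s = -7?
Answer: -11336 - 109*I*√2 ≈ -11336.0 - 154.15*I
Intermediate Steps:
C(k) = I*√2 (C(k) = √(-2) = I*√2)
(104 + C(-8/s))*(-109) = (104 + I*√2)*(-109) = -11336 - 109*I*√2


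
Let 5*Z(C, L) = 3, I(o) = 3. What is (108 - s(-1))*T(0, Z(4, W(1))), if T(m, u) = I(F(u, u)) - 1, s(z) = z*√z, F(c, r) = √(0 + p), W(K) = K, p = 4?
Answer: 216 + 2*I ≈ 216.0 + 2.0*I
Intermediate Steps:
F(c, r) = 2 (F(c, r) = √(0 + 4) = √4 = 2)
s(z) = z^(3/2)
Z(C, L) = ⅗ (Z(C, L) = (⅕)*3 = ⅗)
T(m, u) = 2 (T(m, u) = 3 - 1 = 2)
(108 - s(-1))*T(0, Z(4, W(1))) = (108 - (-1)^(3/2))*2 = (108 - (-1)*I)*2 = (108 + I)*2 = 216 + 2*I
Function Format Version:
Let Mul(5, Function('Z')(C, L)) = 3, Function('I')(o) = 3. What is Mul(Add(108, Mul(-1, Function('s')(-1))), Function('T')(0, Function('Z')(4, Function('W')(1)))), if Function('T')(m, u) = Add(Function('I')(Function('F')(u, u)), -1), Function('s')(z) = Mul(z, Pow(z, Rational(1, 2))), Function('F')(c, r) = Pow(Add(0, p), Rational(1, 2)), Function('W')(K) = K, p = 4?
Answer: Add(216, Mul(2, I)) ≈ Add(216.00, Mul(2.0000, I))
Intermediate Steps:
Function('F')(c, r) = 2 (Function('F')(c, r) = Pow(Add(0, 4), Rational(1, 2)) = Pow(4, Rational(1, 2)) = 2)
Function('s')(z) = Pow(z, Rational(3, 2))
Function('Z')(C, L) = Rational(3, 5) (Function('Z')(C, L) = Mul(Rational(1, 5), 3) = Rational(3, 5))
Function('T')(m, u) = 2 (Function('T')(m, u) = Add(3, -1) = 2)
Mul(Add(108, Mul(-1, Function('s')(-1))), Function('T')(0, Function('Z')(4, Function('W')(1)))) = Mul(Add(108, Mul(-1, Pow(-1, Rational(3, 2)))), 2) = Mul(Add(108, Mul(-1, Mul(-1, I))), 2) = Mul(Add(108, I), 2) = Add(216, Mul(2, I))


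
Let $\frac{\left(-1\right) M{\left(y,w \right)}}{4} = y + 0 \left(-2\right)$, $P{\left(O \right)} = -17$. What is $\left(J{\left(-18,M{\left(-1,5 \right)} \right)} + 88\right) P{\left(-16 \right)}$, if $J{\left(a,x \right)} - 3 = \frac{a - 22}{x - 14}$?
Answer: $-1615$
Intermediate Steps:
$M{\left(y,w \right)} = - 4 y$ ($M{\left(y,w \right)} = - 4 \left(y + 0 \left(-2\right)\right) = - 4 \left(y + 0\right) = - 4 y$)
$J{\left(a,x \right)} = 3 + \frac{-22 + a}{-14 + x}$ ($J{\left(a,x \right)} = 3 + \frac{a - 22}{x - 14} = 3 + \frac{-22 + a}{-14 + x}$)
$\left(J{\left(-18,M{\left(-1,5 \right)} \right)} + 88\right) P{\left(-16 \right)} = \left(\frac{-64 - 18 + 3 \left(\left(-4\right) \left(-1\right)\right)}{-14 - -4} + 88\right) \left(-17\right) = \left(\frac{-64 - 18 + 3 \cdot 4}{-14 + 4} + 88\right) \left(-17\right) = \left(\frac{-64 - 18 + 12}{-10} + 88\right) \left(-17\right) = \left(\left(- \frac{1}{10}\right) \left(-70\right) + 88\right) \left(-17\right) = \left(7 + 88\right) \left(-17\right) = 95 \left(-17\right) = -1615$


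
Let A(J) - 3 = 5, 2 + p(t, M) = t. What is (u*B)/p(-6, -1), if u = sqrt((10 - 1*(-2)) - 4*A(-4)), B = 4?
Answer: -I*sqrt(5) ≈ -2.2361*I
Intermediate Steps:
p(t, M) = -2 + t
A(J) = 8 (A(J) = 3 + 5 = 8)
u = 2*I*sqrt(5) (u = sqrt((10 - 1*(-2)) - 4*8) = sqrt((10 + 2) - 32) = sqrt(12 - 32) = sqrt(-20) = 2*I*sqrt(5) ≈ 4.4721*I)
(u*B)/p(-6, -1) = ((2*I*sqrt(5))*4)/(-2 - 6) = (8*I*sqrt(5))/(-8) = (8*I*sqrt(5))*(-1/8) = -I*sqrt(5)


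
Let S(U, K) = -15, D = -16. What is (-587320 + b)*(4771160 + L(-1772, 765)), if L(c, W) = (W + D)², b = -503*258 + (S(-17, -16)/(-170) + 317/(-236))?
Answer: -15340553415888243/4012 ≈ -3.8237e+12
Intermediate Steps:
b = -520658323/4012 (b = -503*258 + (-15/(-170) + 317/(-236)) = -129774 + (-15*(-1/170) + 317*(-1/236)) = -129774 + (3/34 - 317/236) = -129774 - 5035/4012 = -520658323/4012 ≈ -1.2978e+5)
L(c, W) = (-16 + W)² (L(c, W) = (W - 16)² = (-16 + W)²)
(-587320 + b)*(4771160 + L(-1772, 765)) = (-587320 - 520658323/4012)*(4771160 + (-16 + 765)²) = -2876986163*(4771160 + 749²)/4012 = -2876986163*(4771160 + 561001)/4012 = -2876986163/4012*5332161 = -15340553415888243/4012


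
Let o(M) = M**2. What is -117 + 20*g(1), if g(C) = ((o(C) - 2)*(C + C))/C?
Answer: -157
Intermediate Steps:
g(C) = -4 + 2*C**2 (g(C) = ((C**2 - 2)*(C + C))/C = ((-2 + C**2)*(2*C))/C = (2*C*(-2 + C**2))/C = -4 + 2*C**2)
-117 + 20*g(1) = -117 + 20*(-4 + 2*1**2) = -117 + 20*(-4 + 2*1) = -117 + 20*(-4 + 2) = -117 + 20*(-2) = -117 - 40 = -157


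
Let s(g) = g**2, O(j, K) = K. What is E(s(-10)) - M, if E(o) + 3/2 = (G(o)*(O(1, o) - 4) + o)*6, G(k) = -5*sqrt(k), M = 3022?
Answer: -62447/2 ≈ -31224.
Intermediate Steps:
E(o) = -3/2 + 6*o - 30*sqrt(o)*(-4 + o) (E(o) = -3/2 + ((-5*sqrt(o))*(o - 4) + o)*6 = -3/2 + ((-5*sqrt(o))*(-4 + o) + o)*6 = -3/2 + (-5*sqrt(o)*(-4 + o) + o)*6 = -3/2 + (o - 5*sqrt(o)*(-4 + o))*6 = -3/2 + (6*o - 30*sqrt(o)*(-4 + o)) = -3/2 + 6*o - 30*sqrt(o)*(-4 + o))
E(s(-10)) - M = (-3/2 - 30*((-10)**2)**(3/2) + 6*(-10)**2 + 120*sqrt((-10)**2)) - 1*3022 = (-3/2 - 30*100**(3/2) + 6*100 + 120*sqrt(100)) - 3022 = (-3/2 - 30*1000 + 600 + 120*10) - 3022 = (-3/2 - 30000 + 600 + 1200) - 3022 = -56403/2 - 3022 = -62447/2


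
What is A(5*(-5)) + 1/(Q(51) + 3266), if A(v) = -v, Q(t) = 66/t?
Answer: 1388617/55544 ≈ 25.000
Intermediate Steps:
A(5*(-5)) + 1/(Q(51) + 3266) = -5*(-5) + 1/(66/51 + 3266) = -1*(-25) + 1/(66*(1/51) + 3266) = 25 + 1/(22/17 + 3266) = 25 + 1/(55544/17) = 25 + 17/55544 = 1388617/55544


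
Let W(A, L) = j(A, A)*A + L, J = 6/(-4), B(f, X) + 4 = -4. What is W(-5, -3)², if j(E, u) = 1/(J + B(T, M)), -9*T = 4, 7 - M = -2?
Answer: 2209/361 ≈ 6.1191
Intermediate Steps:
M = 9 (M = 7 - 1*(-2) = 7 + 2 = 9)
T = -4/9 (T = -⅑*4 = -4/9 ≈ -0.44444)
B(f, X) = -8 (B(f, X) = -4 - 4 = -8)
J = -3/2 (J = 6*(-¼) = -3/2 ≈ -1.5000)
j(E, u) = -2/19 (j(E, u) = 1/(-3/2 - 8) = 1/(-19/2) = -2/19)
W(A, L) = L - 2*A/19 (W(A, L) = -2*A/19 + L = L - 2*A/19)
W(-5, -3)² = (-3 - 2/19*(-5))² = (-3 + 10/19)² = (-47/19)² = 2209/361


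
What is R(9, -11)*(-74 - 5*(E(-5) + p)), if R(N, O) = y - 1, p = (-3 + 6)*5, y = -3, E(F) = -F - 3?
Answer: 636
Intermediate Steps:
E(F) = -3 - F
p = 15 (p = 3*5 = 15)
R(N, O) = -4 (R(N, O) = -3 - 1 = -4)
R(9, -11)*(-74 - 5*(E(-5) + p)) = -4*(-74 - 5*((-3 - 1*(-5)) + 15)) = -4*(-74 - 5*((-3 + 5) + 15)) = -4*(-74 - 5*(2 + 15)) = -4*(-74 - 5*17) = -4*(-74 - 85) = -4*(-159) = 636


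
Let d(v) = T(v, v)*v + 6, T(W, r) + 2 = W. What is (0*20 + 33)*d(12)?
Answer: 4158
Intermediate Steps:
T(W, r) = -2 + W
d(v) = 6 + v*(-2 + v) (d(v) = (-2 + v)*v + 6 = v*(-2 + v) + 6 = 6 + v*(-2 + v))
(0*20 + 33)*d(12) = (0*20 + 33)*(6 + 12*(-2 + 12)) = (0 + 33)*(6 + 12*10) = 33*(6 + 120) = 33*126 = 4158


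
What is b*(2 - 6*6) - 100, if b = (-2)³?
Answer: 172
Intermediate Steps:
b = -8
b*(2 - 6*6) - 100 = -8*(2 - 6*6) - 100 = -8*(2 - 36) - 100 = -8*(-34) - 100 = 272 - 100 = 172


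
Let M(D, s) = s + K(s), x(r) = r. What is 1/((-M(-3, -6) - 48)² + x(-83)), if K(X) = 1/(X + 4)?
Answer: 4/6557 ≈ 0.00061003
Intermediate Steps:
K(X) = 1/(4 + X)
M(D, s) = s + 1/(4 + s)
1/((-M(-3, -6) - 48)² + x(-83)) = 1/((-(1 - 6*(4 - 6))/(4 - 6) - 48)² - 83) = 1/((-(1 - 6*(-2))/(-2) - 48)² - 83) = 1/((-(-1)*(1 + 12)/2 - 48)² - 83) = 1/((-(-1)*13/2 - 48)² - 83) = 1/((-1*(-13/2) - 48)² - 83) = 1/((13/2 - 48)² - 83) = 1/((-83/2)² - 83) = 1/(6889/4 - 83) = 1/(6557/4) = 4/6557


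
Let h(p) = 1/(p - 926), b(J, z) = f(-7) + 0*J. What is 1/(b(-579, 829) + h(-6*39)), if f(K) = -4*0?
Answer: -1160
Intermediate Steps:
f(K) = 0
b(J, z) = 0 (b(J, z) = 0 + 0*J = 0 + 0 = 0)
h(p) = 1/(-926 + p)
1/(b(-579, 829) + h(-6*39)) = 1/(0 + 1/(-926 - 6*39)) = 1/(0 + 1/(-926 - 234)) = 1/(0 + 1/(-1160)) = 1/(0 - 1/1160) = 1/(-1/1160) = -1160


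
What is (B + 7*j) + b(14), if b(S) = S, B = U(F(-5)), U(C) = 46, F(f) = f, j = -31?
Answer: -157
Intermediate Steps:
B = 46
(B + 7*j) + b(14) = (46 + 7*(-31)) + 14 = (46 - 217) + 14 = -171 + 14 = -157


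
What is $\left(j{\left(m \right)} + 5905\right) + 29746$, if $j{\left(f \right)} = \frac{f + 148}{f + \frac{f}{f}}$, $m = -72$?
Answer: $\frac{2531145}{71} \approx 35650.0$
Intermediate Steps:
$j{\left(f \right)} = \frac{148 + f}{1 + f}$ ($j{\left(f \right)} = \frac{148 + f}{f + 1} = \frac{148 + f}{1 + f}$)
$\left(j{\left(m \right)} + 5905\right) + 29746 = \left(\frac{148 - 72}{1 - 72} + 5905\right) + 29746 = \left(\frac{1}{-71} \cdot 76 + 5905\right) + 29746 = \left(\left(- \frac{1}{71}\right) 76 + 5905\right) + 29746 = \left(- \frac{76}{71} + 5905\right) + 29746 = \frac{419179}{71} + 29746 = \frac{2531145}{71}$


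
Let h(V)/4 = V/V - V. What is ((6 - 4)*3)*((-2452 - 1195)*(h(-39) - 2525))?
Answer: 51750930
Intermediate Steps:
h(V) = 4 - 4*V (h(V) = 4*(V/V - V) = 4*(1 - V) = 4 - 4*V)
((6 - 4)*3)*((-2452 - 1195)*(h(-39) - 2525)) = ((6 - 4)*3)*((-2452 - 1195)*((4 - 4*(-39)) - 2525)) = (2*3)*(-3647*((4 + 156) - 2525)) = 6*(-3647*(160 - 2525)) = 6*(-3647*(-2365)) = 6*8625155 = 51750930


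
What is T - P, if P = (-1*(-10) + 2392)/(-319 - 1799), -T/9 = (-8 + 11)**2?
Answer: -84578/1059 ≈ -79.866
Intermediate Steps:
T = -81 (T = -9*(-8 + 11)**2 = -9*3**2 = -9*9 = -81)
P = -1201/1059 (P = (10 + 2392)/(-2118) = 2402*(-1/2118) = -1201/1059 ≈ -1.1341)
T - P = -81 - 1*(-1201/1059) = -81 + 1201/1059 = -84578/1059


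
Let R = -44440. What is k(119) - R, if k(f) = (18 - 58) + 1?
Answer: 44401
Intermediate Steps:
k(f) = -39 (k(f) = -40 + 1 = -39)
k(119) - R = -39 - 1*(-44440) = -39 + 44440 = 44401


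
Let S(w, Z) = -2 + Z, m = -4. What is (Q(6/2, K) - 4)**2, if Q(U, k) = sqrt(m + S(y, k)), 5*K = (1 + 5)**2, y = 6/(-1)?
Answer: (20 - sqrt(30))**2/25 ≈ 8.4364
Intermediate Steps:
y = -6 (y = 6*(-1) = -6)
K = 36/5 (K = (1 + 5)**2/5 = (1/5)*6**2 = (1/5)*36 = 36/5 ≈ 7.2000)
Q(U, k) = sqrt(-6 + k) (Q(U, k) = sqrt(-4 + (-2 + k)) = sqrt(-6 + k))
(Q(6/2, K) - 4)**2 = (sqrt(-6 + 36/5) - 4)**2 = (sqrt(6/5) - 4)**2 = (sqrt(30)/5 - 4)**2 = (-4 + sqrt(30)/5)**2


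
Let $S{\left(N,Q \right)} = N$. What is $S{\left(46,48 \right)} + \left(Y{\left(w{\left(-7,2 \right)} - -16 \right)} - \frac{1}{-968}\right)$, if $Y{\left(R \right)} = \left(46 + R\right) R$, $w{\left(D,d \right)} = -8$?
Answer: $\frac{462705}{968} \approx 478.0$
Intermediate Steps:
$Y{\left(R \right)} = R \left(46 + R\right)$
$S{\left(46,48 \right)} + \left(Y{\left(w{\left(-7,2 \right)} - -16 \right)} - \frac{1}{-968}\right) = 46 - \left(- \frac{1}{968} - \left(-8 - -16\right) \left(46 - -8\right)\right) = 46 - \left(- \frac{1}{968} - \left(-8 + 16\right) \left(46 + \left(-8 + 16\right)\right)\right) = 46 + \left(8 \left(46 + 8\right) + \frac{1}{968}\right) = 46 + \left(8 \cdot 54 + \frac{1}{968}\right) = 46 + \left(432 + \frac{1}{968}\right) = 46 + \frac{418177}{968} = \frac{462705}{968}$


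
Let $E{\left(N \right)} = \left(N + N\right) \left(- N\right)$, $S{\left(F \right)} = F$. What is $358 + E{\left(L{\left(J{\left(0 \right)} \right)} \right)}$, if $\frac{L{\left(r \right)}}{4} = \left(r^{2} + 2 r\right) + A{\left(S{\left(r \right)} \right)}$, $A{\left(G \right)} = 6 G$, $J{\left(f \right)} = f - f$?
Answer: $358$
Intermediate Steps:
$J{\left(f \right)} = 0$
$L{\left(r \right)} = 4 r^{2} + 32 r$ ($L{\left(r \right)} = 4 \left(\left(r^{2} + 2 r\right) + 6 r\right) = 4 \left(r^{2} + 8 r\right) = 4 r^{2} + 32 r$)
$E{\left(N \right)} = - 2 N^{2}$ ($E{\left(N \right)} = 2 N \left(- N\right) = - 2 N^{2}$)
$358 + E{\left(L{\left(J{\left(0 \right)} \right)} \right)} = 358 - 2 \left(4 \cdot 0 \left(8 + 0\right)\right)^{2} = 358 - 2 \left(4 \cdot 0 \cdot 8\right)^{2} = 358 - 2 \cdot 0^{2} = 358 - 0 = 358 + 0 = 358$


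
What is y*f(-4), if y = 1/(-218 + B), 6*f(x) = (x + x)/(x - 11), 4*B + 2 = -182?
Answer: -1/2970 ≈ -0.00033670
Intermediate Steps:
B = -46 (B = -½ + (¼)*(-182) = -½ - 91/2 = -46)
f(x) = x/(3*(-11 + x)) (f(x) = ((x + x)/(x - 11))/6 = ((2*x)/(-11 + x))/6 = (2*x/(-11 + x))/6 = x/(3*(-11 + x)))
y = -1/264 (y = 1/(-218 - 46) = 1/(-264) = -1/264 ≈ -0.0037879)
y*f(-4) = -(-4)/(792*(-11 - 4)) = -(-4)/(792*(-15)) = -(-4)*(-1)/(792*15) = -1/264*4/45 = -1/2970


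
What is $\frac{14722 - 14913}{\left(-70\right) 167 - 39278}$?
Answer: $\frac{191}{50968} \approx 0.0037474$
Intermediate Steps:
$\frac{14722 - 14913}{\left(-70\right) 167 - 39278} = - \frac{191}{-11690 - 39278} = - \frac{191}{-50968} = \left(-191\right) \left(- \frac{1}{50968}\right) = \frac{191}{50968}$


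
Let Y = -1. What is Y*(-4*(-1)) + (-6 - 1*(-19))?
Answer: 9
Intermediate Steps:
Y*(-4*(-1)) + (-6 - 1*(-19)) = -(-4)*(-1) + (-6 - 1*(-19)) = -1*4 + (-6 + 19) = -4 + 13 = 9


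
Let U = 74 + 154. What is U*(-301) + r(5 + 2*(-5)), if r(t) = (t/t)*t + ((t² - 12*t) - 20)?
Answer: -68568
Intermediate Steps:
U = 228
r(t) = -20 + t² - 11*t (r(t) = 1*t + (-20 + t² - 12*t) = t + (-20 + t² - 12*t) = -20 + t² - 11*t)
U*(-301) + r(5 + 2*(-5)) = 228*(-301) + (-20 + (5 + 2*(-5))² - 11*(5 + 2*(-5))) = -68628 + (-20 + (5 - 10)² - 11*(5 - 10)) = -68628 + (-20 + (-5)² - 11*(-5)) = -68628 + (-20 + 25 + 55) = -68628 + 60 = -68568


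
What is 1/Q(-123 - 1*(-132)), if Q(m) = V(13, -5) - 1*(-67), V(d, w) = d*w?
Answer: ½ ≈ 0.50000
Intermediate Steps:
Q(m) = 2 (Q(m) = 13*(-5) - 1*(-67) = -65 + 67 = 2)
1/Q(-123 - 1*(-132)) = 1/2 = ½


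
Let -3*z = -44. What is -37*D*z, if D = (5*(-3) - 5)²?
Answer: -651200/3 ≈ -2.1707e+5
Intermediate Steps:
z = 44/3 (z = -⅓*(-44) = 44/3 ≈ 14.667)
D = 400 (D = (-15 - 5)² = (-20)² = 400)
-37*D*z = -14800*44/3 = -37*17600/3 = -651200/3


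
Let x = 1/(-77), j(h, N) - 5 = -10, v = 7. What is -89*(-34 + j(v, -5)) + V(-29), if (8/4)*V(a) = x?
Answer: 534533/154 ≈ 3471.0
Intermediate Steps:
j(h, N) = -5 (j(h, N) = 5 - 10 = -5)
x = -1/77 ≈ -0.012987
V(a) = -1/154 (V(a) = (½)*(-1/77) = -1/154)
-89*(-34 + j(v, -5)) + V(-29) = -89*(-34 - 5) - 1/154 = -89*(-39) - 1/154 = 3471 - 1/154 = 534533/154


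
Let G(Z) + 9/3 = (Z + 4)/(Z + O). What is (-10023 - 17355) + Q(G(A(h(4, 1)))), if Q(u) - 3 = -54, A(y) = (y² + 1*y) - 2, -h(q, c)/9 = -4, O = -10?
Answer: -27429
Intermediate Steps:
h(q, c) = 36 (h(q, c) = -9*(-4) = 36)
A(y) = -2 + y + y² (A(y) = (y² + y) - 2 = (y + y²) - 2 = -2 + y + y²)
G(Z) = -3 + (4 + Z)/(-10 + Z) (G(Z) = -3 + (Z + 4)/(Z - 10) = -3 + (4 + Z)/(-10 + Z))
Q(u) = -51 (Q(u) = 3 - 54 = -51)
(-10023 - 17355) + Q(G(A(h(4, 1)))) = (-10023 - 17355) - 51 = -27378 - 51 = -27429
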